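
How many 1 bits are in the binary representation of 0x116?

4

0x116 = 100010110
Count the 1s: 1 + 1 + 1 + 1 = 4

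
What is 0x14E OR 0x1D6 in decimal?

478

0x14E = 101001110
0x1D6 = 111010110
 OR → 111011110 = 478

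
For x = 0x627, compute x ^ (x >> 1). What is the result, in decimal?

x = 11000100111 = 1575
x>>1 = 01100010011
XOR  = 10100110100 = 1332
(x ^ (x >> 1) gives the standard binary-reflected Gray code of x.)

1332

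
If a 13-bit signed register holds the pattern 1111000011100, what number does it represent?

pattern = 1111000011100 (MSB is 1 ⇒ negative)
Invert: 0000111100011, add 1 → 0000111100100 = 484, so the value is -484.
(Equivalently: 7708 - 2^13 = 7708 - 8192 = -484.)

-484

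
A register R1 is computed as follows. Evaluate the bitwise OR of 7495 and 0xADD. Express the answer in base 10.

8159

7495 = 1110101000111
0xADD = 0101011011101
 OR → 1111111011111 = 8159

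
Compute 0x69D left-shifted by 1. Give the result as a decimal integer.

3386

0x69D = 011010011101
shift left by 1 → 110100111010 = 3386
(equivalently, 1693 × 2^1 = 1693 × 2)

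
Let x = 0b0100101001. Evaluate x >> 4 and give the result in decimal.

x = 100101001
shift right by 4 → 000010010 = 18
(equivalently, floor(297 / 16))

18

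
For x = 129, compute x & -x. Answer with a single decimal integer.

1

x = 10000001 = 129
-x (two's complement) = …01111111
AND   = 00000001 = 1
(x & -x isolates the lowest set bit of x.)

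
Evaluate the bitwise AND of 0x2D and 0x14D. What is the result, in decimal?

13

0x2D = 000101101
0x14D = 101001101
AND → 000001101 = 13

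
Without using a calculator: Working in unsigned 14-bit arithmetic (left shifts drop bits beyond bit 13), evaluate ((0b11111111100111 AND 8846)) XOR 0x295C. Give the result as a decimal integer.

0b11111111100111 = 11111111100111
8846 = 10001010001110
→ AND → 10001010000110 = 8838
0x295C = 10100101011100
→ XOR → 00101111011010 = 3034

3034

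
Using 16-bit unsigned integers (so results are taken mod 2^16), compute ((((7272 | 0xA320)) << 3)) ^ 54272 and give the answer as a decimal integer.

7272 = 0001110001101000
0xA320 = 1010001100100000
→ | → 1011111101101000 = 49000
→ << 3 (mod 2^16) → 1111101101000000 = 64320
54272 = 1101010000000000
→ ^ → 0010111101000000 = 12096

12096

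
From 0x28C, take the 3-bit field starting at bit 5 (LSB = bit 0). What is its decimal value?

v = 1010001100
Shift right by 5: 10100
Mask low 3 bits: 100 = 4

4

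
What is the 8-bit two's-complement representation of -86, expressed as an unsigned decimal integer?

170

86 in 8 bits: 01010110
Invert: 10101001
Add 1:  10101010 = 170
(Check: 2^8 - 86 = 256 - 86 = 170.)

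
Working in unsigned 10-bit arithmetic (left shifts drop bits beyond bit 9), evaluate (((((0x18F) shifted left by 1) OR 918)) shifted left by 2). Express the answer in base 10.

0x18F = 0110001111
→ shifted left by 1 (mod 2^10) → 1100011110 = 798
918 = 1110010110
→ OR → 1110011110 = 926
→ shifted left by 2 (mod 2^10) → 1001111000 = 632

632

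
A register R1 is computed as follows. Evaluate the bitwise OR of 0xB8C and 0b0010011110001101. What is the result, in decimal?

0xB8C = 00101110001100
b = 10011110001101
 OR → 10111110001101 = 12173

12173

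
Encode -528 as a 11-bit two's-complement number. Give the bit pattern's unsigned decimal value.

528 in 11 bits: 01000010000
Invert: 10111101111
Add 1:  10111110000 = 1520
(Check: 2^11 - 528 = 2048 - 528 = 1520.)

1520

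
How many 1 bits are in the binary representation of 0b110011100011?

7

n = 110011100011
Count the 1s: 1 + 1 + 1 + 1 + 1 + 1 + 1 = 7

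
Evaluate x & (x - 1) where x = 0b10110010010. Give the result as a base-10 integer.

x = 10110010010 = 1426
x - 1 = 10110010001
AND   = 10110010000 = 1424
(x & (x - 1) clears the lowest set bit of x.)

1424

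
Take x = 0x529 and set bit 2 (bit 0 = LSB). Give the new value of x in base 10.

1325

x = 10100101001
bit 2 is currently 0; set it via x | (1 << 2) = x | 4
→ 10100101101 = 1325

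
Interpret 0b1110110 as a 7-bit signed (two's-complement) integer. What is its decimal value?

-10

pattern = 1110110 (MSB is 1 ⇒ negative)
Invert: 0001001, add 1 → 0001010 = 10, so the value is -10.
(Equivalently: 118 - 2^7 = 118 - 128 = -10.)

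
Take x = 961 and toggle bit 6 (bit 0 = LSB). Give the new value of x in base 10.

x = 1111000001
bit 6 is currently 1; toggle it via x ^ (1 << 6) = x ^ 64
→ 1110000001 = 897

897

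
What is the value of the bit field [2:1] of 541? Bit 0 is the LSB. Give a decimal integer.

v = 1000011101
Shift right by 1: 100001110
Mask low 2 bits: 10 = 2

2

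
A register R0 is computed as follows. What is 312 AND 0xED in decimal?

312 = 100111000
0xED = 011101101
AND → 000101000 = 40

40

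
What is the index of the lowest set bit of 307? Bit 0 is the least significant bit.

0

307 = 100110011
Trailing zeros: 0, so the lowest set bit is bit 0 (value 1).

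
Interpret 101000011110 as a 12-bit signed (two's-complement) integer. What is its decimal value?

pattern = 101000011110 (MSB is 1 ⇒ negative)
Invert: 010111100001, add 1 → 010111100010 = 1506, so the value is -1506.
(Equivalently: 2590 - 2^12 = 2590 - 4096 = -1506.)

-1506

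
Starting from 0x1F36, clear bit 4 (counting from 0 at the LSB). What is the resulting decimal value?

7974

x = 1111100110110
bit 4 is currently 1; clear it via x & ~(1 << 4) = x & ~16
→ 1111100100110 = 7974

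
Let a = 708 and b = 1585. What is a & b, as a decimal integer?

512

708 = 01011000100
1585 = 11000110001
AND → 01000000000 = 512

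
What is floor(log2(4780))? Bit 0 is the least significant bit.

12

4780 = 1001010101100
The topmost 1 is at position 12 (since 2^12 = 4096 ≤ 4780 < 8192).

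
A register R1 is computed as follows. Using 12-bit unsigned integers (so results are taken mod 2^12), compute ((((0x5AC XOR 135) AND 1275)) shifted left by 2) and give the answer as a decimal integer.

0x5AC = 010110101100
135 = 000010000111
→ XOR → 010100101011 = 1323
1275 = 010011111011
→ AND → 010000101011 = 1067
→ shifted left by 2 (mod 2^12) → 000010101100 = 172

172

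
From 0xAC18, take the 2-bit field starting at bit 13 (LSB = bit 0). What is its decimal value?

v = 1010110000011000
Shift right by 13: 101
Mask low 2 bits: 01 = 1

1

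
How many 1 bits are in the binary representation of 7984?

7

7984 = 1111100110000
Count the 1s: 1 + 1 + 1 + 1 + 1 + 1 + 1 = 7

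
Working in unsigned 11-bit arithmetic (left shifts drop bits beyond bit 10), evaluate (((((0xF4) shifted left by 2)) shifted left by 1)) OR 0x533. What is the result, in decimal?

1971

0xF4 = 00011110100
→ shifted left by 2 (mod 2^11) → 01111010000 = 976
→ shifted left by 1 (mod 2^11) → 11110100000 = 1952
0x533 = 10100110011
→ OR → 11110110011 = 1971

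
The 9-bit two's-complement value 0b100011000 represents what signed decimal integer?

-232

pattern = 100011000 (MSB is 1 ⇒ negative)
Invert: 011100111, add 1 → 011101000 = 232, so the value is -232.
(Equivalently: 280 - 2^9 = 280 - 512 = -232.)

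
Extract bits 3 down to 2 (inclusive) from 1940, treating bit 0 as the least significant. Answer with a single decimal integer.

1

v = 011110010100
Shift right by 2: 0111100101
Mask low 2 bits: 01 = 1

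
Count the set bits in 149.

149 = 10010101
Count the 1s: 1 + 1 + 1 + 1 = 4

4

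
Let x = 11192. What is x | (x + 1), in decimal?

x = 10101110111000 = 11192
x + 1 = 10101110111001
OR    = 10101110111001 = 11193
(x | (x + 1) sets the lowest cleared bit.)

11193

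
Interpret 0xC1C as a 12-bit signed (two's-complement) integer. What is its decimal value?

-996

pattern = 110000011100 (MSB is 1 ⇒ negative)
Invert: 001111100011, add 1 → 001111100100 = 996, so the value is -996.
(Equivalently: 3100 - 2^12 = 3100 - 4096 = -996.)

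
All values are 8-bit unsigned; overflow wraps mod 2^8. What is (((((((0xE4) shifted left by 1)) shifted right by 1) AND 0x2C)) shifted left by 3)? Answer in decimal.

32

0xE4 = 11100100
→ shifted left by 1 (mod 2^8) → 11001000 = 200
→ shifted right by 1 → 01100100 = 100
0x2C = 00101100
→ AND → 00100100 = 36
→ shifted left by 3 (mod 2^8) → 00100000 = 32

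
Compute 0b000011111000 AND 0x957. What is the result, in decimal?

80

a = 000011111000
0x957 = 100101010111
AND → 000001010000 = 80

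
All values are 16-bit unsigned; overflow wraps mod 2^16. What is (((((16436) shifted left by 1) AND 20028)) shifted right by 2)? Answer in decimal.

10

16436 = 0100000000110100
→ shifted left by 1 (mod 2^16) → 1000000001101000 = 32872
20028 = 0100111000111100
→ AND → 0000000000101000 = 40
→ shifted right by 2 → 0000000000001010 = 10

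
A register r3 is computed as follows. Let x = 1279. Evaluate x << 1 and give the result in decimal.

2558

1279 = 010011111111
shift left by 1 → 100111111110 = 2558
(equivalently, 1279 × 2^1 = 1279 × 2)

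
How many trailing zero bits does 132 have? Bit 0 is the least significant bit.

132 = 10000100
Trailing zeros: 2, so the lowest set bit is bit 2 (value 4).

2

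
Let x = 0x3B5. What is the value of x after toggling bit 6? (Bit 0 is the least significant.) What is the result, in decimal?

x = 00001110110101
bit 6 is currently 0; toggle it via x ^ (1 << 6) = x ^ 64
→ 00001111110101 = 1013

1013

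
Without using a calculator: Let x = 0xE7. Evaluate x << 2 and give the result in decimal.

924

0xE7 = 0011100111
shift left by 2 → 1110011100 = 924
(equivalently, 231 × 2^2 = 231 × 4)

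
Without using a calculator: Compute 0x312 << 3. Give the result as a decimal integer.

0x312 = 0001100010010
shift left by 3 → 1100010010000 = 6288
(equivalently, 786 × 2^3 = 786 × 8)

6288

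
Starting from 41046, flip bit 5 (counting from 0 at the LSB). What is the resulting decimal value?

x = 1010000001010110
bit 5 is currently 0; toggle it via x ^ (1 << 5) = x ^ 32
→ 1010000001110110 = 41078

41078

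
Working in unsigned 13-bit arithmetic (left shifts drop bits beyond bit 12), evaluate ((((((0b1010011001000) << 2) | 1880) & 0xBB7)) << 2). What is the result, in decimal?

3264

0b1010011001000 = 1010011001000
→ << 2 (mod 2^13) → 1001100100000 = 4896
1880 = 0011101011000
→ | → 1011101111000 = 6008
0xBB7 = 0101110110111
→ & → 0001100110000 = 816
→ << 2 (mod 2^13) → 0110011000000 = 3264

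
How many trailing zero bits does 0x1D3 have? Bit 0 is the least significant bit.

0

0x1D3 = 111010011
Trailing zeros: 0, so the lowest set bit is bit 0 (value 1).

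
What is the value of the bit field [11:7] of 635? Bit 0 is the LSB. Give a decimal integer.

v = 001001111011
Shift right by 7: 00100
Mask low 5 bits: 00100 = 4

4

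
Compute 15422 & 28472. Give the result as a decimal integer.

11320

15422 = 011110000111110
28472 = 110111100111000
AND → 010110000111000 = 11320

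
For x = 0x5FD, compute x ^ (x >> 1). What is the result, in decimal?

1795

x = 10111111101 = 1533
x>>1 = 01011111110
XOR  = 11100000011 = 1795
(x ^ (x >> 1) gives the standard binary-reflected Gray code of x.)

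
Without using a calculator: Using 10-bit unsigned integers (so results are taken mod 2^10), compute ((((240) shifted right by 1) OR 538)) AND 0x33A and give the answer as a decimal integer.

570

240 = 0011110000
→ shifted right by 1 → 0001111000 = 120
538 = 1000011010
→ OR → 1001111010 = 634
0x33A = 1100111010
→ AND → 1000111010 = 570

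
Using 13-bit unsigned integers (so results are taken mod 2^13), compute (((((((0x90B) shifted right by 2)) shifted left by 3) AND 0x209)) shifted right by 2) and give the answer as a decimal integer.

128

0x90B = 0100100001011
→ shifted right by 2 → 0001001000010 = 578
→ shifted left by 3 (mod 2^13) → 1001000010000 = 4624
0x209 = 0001000001001
→ AND → 0001000000000 = 512
→ shifted right by 2 → 0000010000000 = 128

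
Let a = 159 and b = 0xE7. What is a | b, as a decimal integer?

159 = 10011111
0xE7 = 11100111
 OR → 11111111 = 255

255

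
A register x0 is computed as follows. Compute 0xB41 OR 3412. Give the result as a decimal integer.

3925

0xB41 = 101101000001
3412 = 110101010100
 OR → 111101010101 = 3925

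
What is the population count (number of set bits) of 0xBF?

7

0xBF = 10111111
Count the 1s: 1 + 1 + 1 + 1 + 1 + 1 + 1 = 7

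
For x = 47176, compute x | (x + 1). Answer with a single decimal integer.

x = 1011100001001000 = 47176
x + 1 = 1011100001001001
OR    = 1011100001001001 = 47177
(x | (x + 1) sets the lowest cleared bit.)

47177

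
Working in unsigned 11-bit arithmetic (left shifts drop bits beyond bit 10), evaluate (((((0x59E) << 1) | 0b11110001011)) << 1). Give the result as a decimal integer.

0x59E = 10110011110
→ << 1 (mod 2^11) → 01100111100 = 828
0b11110001011 = 11110001011
→ | → 11110111111 = 1983
→ << 1 (mod 2^11) → 11101111110 = 1918

1918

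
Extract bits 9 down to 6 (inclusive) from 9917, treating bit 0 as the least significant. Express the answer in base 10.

10

v = 10011010111101
Shift right by 6: 10011010
Mask low 4 bits: 1010 = 10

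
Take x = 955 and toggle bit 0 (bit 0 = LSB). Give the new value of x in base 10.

x = 01110111011
bit 0 is currently 1; toggle it via x ^ (1 << 0) = x ^ 1
→ 01110111010 = 954

954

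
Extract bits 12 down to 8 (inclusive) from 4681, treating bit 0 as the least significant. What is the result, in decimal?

18

v = 1001001001001
Shift right by 8: 10010
Mask low 5 bits: 10010 = 18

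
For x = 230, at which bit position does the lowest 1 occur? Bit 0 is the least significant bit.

1

230 = 11100110
Trailing zeros: 1, so the lowest set bit is bit 1 (value 2).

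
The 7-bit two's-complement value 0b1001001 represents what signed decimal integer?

pattern = 1001001 (MSB is 1 ⇒ negative)
Invert: 0110110, add 1 → 0110111 = 55, so the value is -55.
(Equivalently: 73 - 2^7 = 73 - 128 = -55.)

-55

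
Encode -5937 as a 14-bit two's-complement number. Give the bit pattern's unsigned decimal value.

5937 in 14 bits: 01011100110001
Invert: 10100011001110
Add 1:  10100011001111 = 10447
(Check: 2^14 - 5937 = 16384 - 5937 = 10447.)

10447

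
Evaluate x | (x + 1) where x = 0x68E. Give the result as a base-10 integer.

x = 11010001110 = 1678
x + 1 = 11010001111
OR    = 11010001111 = 1679
(x | (x + 1) sets the lowest cleared bit.)

1679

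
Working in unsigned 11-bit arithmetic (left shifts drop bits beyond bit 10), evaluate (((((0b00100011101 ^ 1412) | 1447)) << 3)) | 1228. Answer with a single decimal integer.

1532

0b00100011101 = 00100011101
1412 = 10110000100
→ ^ → 10010011001 = 1177
1447 = 10110100111
→ | → 10110111111 = 1471
→ << 3 (mod 2^11) → 10111111000 = 1528
1228 = 10011001100
→ | → 10111111100 = 1532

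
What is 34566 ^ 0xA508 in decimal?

8718

34566 = 1000011100000110
0xA508 = 1010010100001000
XOR → 0010001000001110 = 8718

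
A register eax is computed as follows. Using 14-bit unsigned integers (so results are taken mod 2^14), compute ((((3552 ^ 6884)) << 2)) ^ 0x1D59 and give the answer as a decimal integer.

329

3552 = 00110111100000
6884 = 01101011100100
→ ^ → 01011100000100 = 5892
→ << 2 (mod 2^14) → 01110000010000 = 7184
0x1D59 = 01110101011001
→ ^ → 00000101001001 = 329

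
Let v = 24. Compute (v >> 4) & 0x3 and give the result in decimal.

v = 000011000
Shift right by 4: 00001
Mask low 2 bits: 01 = 1

1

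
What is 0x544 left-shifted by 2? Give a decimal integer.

0x544 = 0010101000100
shift left by 2 → 1010100010000 = 5392
(equivalently, 1348 × 2^2 = 1348 × 4)

5392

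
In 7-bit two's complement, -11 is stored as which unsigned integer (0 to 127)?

11 in 7 bits: 0001011
Invert: 1110100
Add 1:  1110101 = 117
(Check: 2^7 - 11 = 128 - 11 = 117.)

117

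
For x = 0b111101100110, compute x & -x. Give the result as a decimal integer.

x = 111101100110 = 3942
-x (two's complement) = …000010011010
AND   = 000000000010 = 2
(x & -x isolates the lowest set bit of x.)

2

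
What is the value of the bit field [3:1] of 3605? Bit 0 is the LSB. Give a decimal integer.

2

v = 0111000010101
Shift right by 1: 011100001010
Mask low 3 bits: 010 = 2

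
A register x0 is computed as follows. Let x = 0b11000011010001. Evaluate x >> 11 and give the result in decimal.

x = 11000011010001
shift right by 11 → 00000000000110 = 6
(equivalently, floor(12497 / 2048))

6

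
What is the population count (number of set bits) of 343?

6

343 = 101010111
Count the 1s: 1 + 1 + 1 + 1 + 1 + 1 = 6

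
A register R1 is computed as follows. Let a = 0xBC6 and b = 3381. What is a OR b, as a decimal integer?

0xBC6 = 101111000110
3381 = 110100110101
 OR → 111111110111 = 4087

4087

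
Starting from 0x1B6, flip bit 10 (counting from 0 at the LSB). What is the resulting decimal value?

x = 00110110110
bit 10 is currently 0; toggle it via x ^ (1 << 10) = x ^ 1024
→ 10110110110 = 1462

1462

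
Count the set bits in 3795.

8

3795 = 111011010011
Count the 1s: 1 + 1 + 1 + 1 + 1 + 1 + 1 + 1 = 8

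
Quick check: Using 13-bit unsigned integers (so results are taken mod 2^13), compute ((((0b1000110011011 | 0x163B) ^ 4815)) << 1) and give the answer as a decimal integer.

0b1000110011011 = 1000110011011
0x163B = 1011000111011
→ | → 1011110111011 = 6075
4815 = 1001011001111
→ ^ → 0010101110100 = 1396
→ << 1 (mod 2^13) → 0101011101000 = 2792

2792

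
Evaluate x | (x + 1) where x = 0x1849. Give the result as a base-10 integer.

x = 1100001001001 = 6217
x + 1 = 1100001001010
OR    = 1100001001011 = 6219
(x | (x + 1) sets the lowest cleared bit.)

6219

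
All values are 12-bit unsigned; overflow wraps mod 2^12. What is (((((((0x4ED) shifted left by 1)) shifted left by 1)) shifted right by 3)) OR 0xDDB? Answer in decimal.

0x4ED = 010011101101
→ shifted left by 1 (mod 2^12) → 100111011010 = 2522
→ shifted left by 1 (mod 2^12) → 001110110100 = 948
→ shifted right by 3 → 000001110110 = 118
0xDDB = 110111011011
→ OR → 110111111111 = 3583

3583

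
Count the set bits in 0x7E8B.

0x7E8B = 111111010001011
Count the 1s: 1 + 1 + 1 + 1 + 1 + 1 + 1 + 1 + 1 + 1 = 10

10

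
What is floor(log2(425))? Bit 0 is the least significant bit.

8

425 = 110101001
The topmost 1 is at position 8 (since 2^8 = 256 ≤ 425 < 512).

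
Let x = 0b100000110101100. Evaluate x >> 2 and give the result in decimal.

x = 100000110101100
shift right by 2 → 001000001101011 = 4203
(equivalently, floor(16812 / 4))

4203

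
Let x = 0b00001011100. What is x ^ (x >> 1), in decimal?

114

x = 1011100 = 92
x>>1 = 0101110
XOR  = 1110010 = 114
(x ^ (x >> 1) gives the standard binary-reflected Gray code of x.)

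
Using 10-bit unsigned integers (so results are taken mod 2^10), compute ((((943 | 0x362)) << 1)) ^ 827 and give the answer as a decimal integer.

943 = 1110101111
0x362 = 1101100010
→ | → 1111101111 = 1007
→ << 1 (mod 2^10) → 1111011110 = 990
827 = 1100111011
→ ^ → 0011100101 = 229

229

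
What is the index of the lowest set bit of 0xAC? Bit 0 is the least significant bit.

0xAC = 10101100
Trailing zeros: 2, so the lowest set bit is bit 2 (value 4).

2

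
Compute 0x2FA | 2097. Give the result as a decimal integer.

0x2FA = 001011111010
2097 = 100000110001
 OR → 101011111011 = 2811

2811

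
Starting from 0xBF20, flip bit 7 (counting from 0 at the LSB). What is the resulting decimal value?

x = 1011111100100000
bit 7 is currently 0; toggle it via x ^ (1 << 7) = x ^ 128
→ 1011111110100000 = 49056

49056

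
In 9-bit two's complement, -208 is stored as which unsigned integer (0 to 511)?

208 in 9 bits: 011010000
Invert: 100101111
Add 1:  100110000 = 304
(Check: 2^9 - 208 = 512 - 208 = 304.)

304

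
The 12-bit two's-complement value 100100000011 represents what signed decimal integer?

pattern = 100100000011 (MSB is 1 ⇒ negative)
Invert: 011011111100, add 1 → 011011111101 = 1789, so the value is -1789.
(Equivalently: 2307 - 2^12 = 2307 - 4096 = -1789.)

-1789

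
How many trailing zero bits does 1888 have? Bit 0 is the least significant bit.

1888 = 11101100000
Trailing zeros: 5, so the lowest set bit is bit 5 (value 32).

5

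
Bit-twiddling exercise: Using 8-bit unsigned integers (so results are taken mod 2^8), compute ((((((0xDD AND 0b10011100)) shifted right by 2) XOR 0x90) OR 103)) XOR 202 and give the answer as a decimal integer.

61

0xDD = 11011101
0b10011100 = 10011100
→ AND → 10011100 = 156
→ shifted right by 2 → 00100111 = 39
0x90 = 10010000
→ XOR → 10110111 = 183
103 = 01100111
→ OR → 11110111 = 247
202 = 11001010
→ XOR → 00111101 = 61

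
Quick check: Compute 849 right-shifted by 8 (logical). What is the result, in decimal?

3

849 = 1101010001
shift right by 8 → 0000000011 = 3
(equivalently, floor(849 / 256))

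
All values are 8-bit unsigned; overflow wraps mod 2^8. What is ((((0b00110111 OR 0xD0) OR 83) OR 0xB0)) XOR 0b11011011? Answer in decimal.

44

0b00110111 = 00110111
0xD0 = 11010000
→ OR → 11110111 = 247
83 = 01010011
→ OR → 11110111 = 247
0xB0 = 10110000
→ OR → 11110111 = 247
0b11011011 = 11011011
→ XOR → 00101100 = 44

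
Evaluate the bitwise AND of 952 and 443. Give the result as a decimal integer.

952 = 1110111000
443 = 0110111011
AND → 0110111000 = 440

440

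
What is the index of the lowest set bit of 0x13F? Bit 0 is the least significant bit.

0

0x13F = 100111111
Trailing zeros: 0, so the lowest set bit is bit 0 (value 1).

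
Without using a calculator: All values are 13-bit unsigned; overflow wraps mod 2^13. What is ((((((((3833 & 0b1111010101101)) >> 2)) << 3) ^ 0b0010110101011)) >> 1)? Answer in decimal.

3833 = 0111011111001
0b1111010101101 = 1111010101101
→ & → 0111010101001 = 3753
→ >> 2 → 0001110101010 = 938
→ << 3 (mod 2^13) → 1110101010000 = 7504
0b0010110101011 = 0010110101011
→ ^ → 1100011111011 = 6395
→ >> 1 → 0110001111101 = 3197

3197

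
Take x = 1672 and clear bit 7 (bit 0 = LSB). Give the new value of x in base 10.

x = 11010001000
bit 7 is currently 1; clear it via x & ~(1 << 7) = x & ~128
→ 11000001000 = 1544

1544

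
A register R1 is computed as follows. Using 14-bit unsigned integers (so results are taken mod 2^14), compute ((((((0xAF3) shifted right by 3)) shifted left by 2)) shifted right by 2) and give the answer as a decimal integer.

0xAF3 = 00101011110011
→ shifted right by 3 → 00000101011110 = 350
→ shifted left by 2 (mod 2^14) → 00010101111000 = 1400
→ shifted right by 2 → 00000101011110 = 350

350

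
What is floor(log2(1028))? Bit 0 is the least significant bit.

1028 = 10000000100
The topmost 1 is at position 10 (since 2^10 = 1024 ≤ 1028 < 2048).

10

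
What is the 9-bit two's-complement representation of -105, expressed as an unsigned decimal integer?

407

105 in 9 bits: 001101001
Invert: 110010110
Add 1:  110010111 = 407
(Check: 2^9 - 105 = 512 - 105 = 407.)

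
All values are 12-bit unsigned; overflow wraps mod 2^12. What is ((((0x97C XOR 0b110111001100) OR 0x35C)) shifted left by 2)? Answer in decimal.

4080

0x97C = 100101111100
0b110111001100 = 110111001100
→ XOR → 010010110000 = 1200
0x35C = 001101011100
→ OR → 011111111100 = 2044
→ shifted left by 2 (mod 2^12) → 111111110000 = 4080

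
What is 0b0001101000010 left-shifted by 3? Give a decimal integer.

6672

x = 0001101000010
shift left by 3 → 1101000010000 = 6672
(equivalently, 834 × 2^3 = 834 × 8)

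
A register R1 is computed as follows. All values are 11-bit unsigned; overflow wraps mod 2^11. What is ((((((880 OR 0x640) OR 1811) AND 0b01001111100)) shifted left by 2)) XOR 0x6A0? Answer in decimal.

880 = 01101110000
0x640 = 11001000000
→ OR → 11101110000 = 1904
1811 = 11100010011
→ OR → 11101110011 = 1907
0b01001111100 = 01001111100
→ AND → 01001110000 = 624
→ shifted left by 2 (mod 2^11) → 00111000000 = 448
0x6A0 = 11010100000
→ XOR → 11101100000 = 1888

1888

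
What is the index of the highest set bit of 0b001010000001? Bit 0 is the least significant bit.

0b001010000001 = 1010000001
The topmost 1 is at position 9 (since 2^9 = 512 ≤ 641 < 1024).

9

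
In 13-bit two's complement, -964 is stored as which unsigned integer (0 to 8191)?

7228

964 in 13 bits: 0001111000100
Invert: 1110000111011
Add 1:  1110000111100 = 7228
(Check: 2^13 - 964 = 8192 - 964 = 7228.)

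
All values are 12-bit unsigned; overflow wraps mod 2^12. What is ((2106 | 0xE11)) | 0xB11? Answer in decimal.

3899

2106 = 100000111010
0xE11 = 111000010001
→ | → 111000111011 = 3643
0xB11 = 101100010001
→ | → 111100111011 = 3899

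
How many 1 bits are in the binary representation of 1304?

4

1304 = 10100011000
Count the 1s: 1 + 1 + 1 + 1 = 4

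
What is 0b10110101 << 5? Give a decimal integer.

x = 0000010110101
shift left by 5 → 1011010100000 = 5792
(equivalently, 181 × 2^5 = 181 × 32)

5792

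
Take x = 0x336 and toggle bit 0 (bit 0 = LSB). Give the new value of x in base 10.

x = 1100110110
bit 0 is currently 0; toggle it via x ^ (1 << 0) = x ^ 1
→ 1100110111 = 823

823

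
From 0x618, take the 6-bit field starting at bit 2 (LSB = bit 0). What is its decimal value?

6

v = 0011000011000
Shift right by 2: 00110000110
Mask low 6 bits: 000110 = 6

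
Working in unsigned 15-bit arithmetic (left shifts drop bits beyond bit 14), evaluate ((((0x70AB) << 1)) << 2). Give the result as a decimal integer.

1368

0x70AB = 111000010101011
→ << 1 (mod 2^15) → 110000101010110 = 24918
→ << 2 (mod 2^15) → 000010101011000 = 1368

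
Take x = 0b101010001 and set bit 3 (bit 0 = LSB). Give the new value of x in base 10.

x = 101010001
bit 3 is currently 0; set it via x | (1 << 3) = x | 8
→ 101011001 = 345

345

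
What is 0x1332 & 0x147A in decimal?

4146

0x1332 = 1001100110010
0x147A = 1010001111010
AND → 1000000110010 = 4146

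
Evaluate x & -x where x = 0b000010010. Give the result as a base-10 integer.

x = 10010 = 18
-x (two's complement) = …01110
AND   = 00010 = 2
(x & -x isolates the lowest set bit of x.)

2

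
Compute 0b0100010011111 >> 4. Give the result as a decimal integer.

x = 100010011111
shift right by 4 → 000010001001 = 137
(equivalently, floor(2207 / 16))

137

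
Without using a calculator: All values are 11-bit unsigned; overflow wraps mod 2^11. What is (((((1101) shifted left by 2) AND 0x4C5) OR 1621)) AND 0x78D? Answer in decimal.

1541

1101 = 10001001101
→ shifted left by 2 (mod 2^11) → 00100110100 = 308
0x4C5 = 10011000101
→ AND → 00000000100 = 4
1621 = 11001010101
→ OR → 11001010101 = 1621
0x78D = 11110001101
→ AND → 11000000101 = 1541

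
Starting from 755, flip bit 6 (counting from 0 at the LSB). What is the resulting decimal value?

x = 1011110011
bit 6 is currently 1; toggle it via x ^ (1 << 6) = x ^ 64
→ 1010110011 = 691

691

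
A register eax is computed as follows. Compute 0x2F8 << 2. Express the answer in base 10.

3040

0x2F8 = 001011111000
shift left by 2 → 101111100000 = 3040
(equivalently, 760 × 2^2 = 760 × 4)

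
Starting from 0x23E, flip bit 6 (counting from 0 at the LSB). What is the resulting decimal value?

638

x = 01000111110
bit 6 is currently 0; toggle it via x ^ (1 << 6) = x ^ 64
→ 01001111110 = 638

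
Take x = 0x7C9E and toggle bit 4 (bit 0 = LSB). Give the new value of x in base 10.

31886

x = 111110010011110
bit 4 is currently 1; toggle it via x ^ (1 << 4) = x ^ 16
→ 111110010001110 = 31886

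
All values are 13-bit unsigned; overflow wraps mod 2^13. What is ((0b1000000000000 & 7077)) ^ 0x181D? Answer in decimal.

2077

0b1000000000000 = 1000000000000
7077 = 1101110100101
→ & → 1000000000000 = 4096
0x181D = 1100000011101
→ ^ → 0100000011101 = 2077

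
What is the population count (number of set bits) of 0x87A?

0x87A = 100001111010
Count the 1s: 1 + 1 + 1 + 1 + 1 + 1 = 6

6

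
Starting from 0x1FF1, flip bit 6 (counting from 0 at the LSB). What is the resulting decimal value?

x = 1111111110001
bit 6 is currently 1; toggle it via x ^ (1 << 6) = x ^ 64
→ 1111110110001 = 8113

8113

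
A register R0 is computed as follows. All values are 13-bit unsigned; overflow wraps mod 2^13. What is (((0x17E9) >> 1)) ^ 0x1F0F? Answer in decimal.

0x17E9 = 1011111101001
→ >> 1 → 0101111110100 = 3060
0x1F0F = 1111100001111
→ ^ → 1010011111011 = 5371

5371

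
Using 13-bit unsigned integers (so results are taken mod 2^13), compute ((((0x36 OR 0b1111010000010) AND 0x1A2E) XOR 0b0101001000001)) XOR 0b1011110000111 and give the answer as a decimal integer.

2016

0x36 = 0000000110110
0b1111010000010 = 1111010000010
→ OR → 1111010110110 = 7862
0x1A2E = 1101000101110
→ AND → 1101000100110 = 6694
0b0101001000001 = 0101001000001
→ XOR → 1000001100111 = 4199
0b1011110000111 = 1011110000111
→ XOR → 0011111100000 = 2016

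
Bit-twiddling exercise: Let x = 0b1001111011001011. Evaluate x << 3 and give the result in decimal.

325208

x = 0001001111011001011
shift left by 3 → 1001111011001011000 = 325208
(equivalently, 40651 × 2^3 = 40651 × 8)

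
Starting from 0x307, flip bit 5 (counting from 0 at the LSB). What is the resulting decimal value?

807

x = 01100000111
bit 5 is currently 0; toggle it via x ^ (1 << 5) = x ^ 32
→ 01100100111 = 807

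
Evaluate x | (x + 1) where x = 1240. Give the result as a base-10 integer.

1241

x = 10011011000 = 1240
x + 1 = 10011011001
OR    = 10011011001 = 1241
(x | (x + 1) sets the lowest cleared bit.)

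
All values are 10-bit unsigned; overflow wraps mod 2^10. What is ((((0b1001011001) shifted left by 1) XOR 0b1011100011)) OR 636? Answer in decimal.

637

0b1001011001 = 1001011001
→ shifted left by 1 (mod 2^10) → 0010110010 = 178
0b1011100011 = 1011100011
→ XOR → 1001010001 = 593
636 = 1001111100
→ OR → 1001111101 = 637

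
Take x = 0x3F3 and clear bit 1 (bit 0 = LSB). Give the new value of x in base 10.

x = 1111110011
bit 1 is currently 1; clear it via x & ~(1 << 1) = x & ~2
→ 1111110001 = 1009

1009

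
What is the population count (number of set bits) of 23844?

7

23844 = 101110100100100
Count the 1s: 1 + 1 + 1 + 1 + 1 + 1 + 1 = 7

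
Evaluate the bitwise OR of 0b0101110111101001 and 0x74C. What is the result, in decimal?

24557

a = 101110111101001
0x74C = 000011101001100
 OR → 101111111101101 = 24557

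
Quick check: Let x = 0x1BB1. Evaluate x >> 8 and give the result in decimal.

27

0x1BB1 = 1101110110001
shift right by 8 → 0000000011011 = 27
(equivalently, floor(7089 / 256))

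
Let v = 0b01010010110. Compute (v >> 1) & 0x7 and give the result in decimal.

v = 01010010110
Shift right by 1: 0101001011
Mask low 3 bits: 011 = 3

3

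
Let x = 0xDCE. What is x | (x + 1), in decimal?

x = 110111001110 = 3534
x + 1 = 110111001111
OR    = 110111001111 = 3535
(x | (x + 1) sets the lowest cleared bit.)

3535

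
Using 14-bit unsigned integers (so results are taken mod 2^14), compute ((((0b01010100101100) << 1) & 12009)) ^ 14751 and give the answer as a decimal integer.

0b01010100101100 = 01010100101100
→ << 1 (mod 2^14) → 10101001011000 = 10840
12009 = 10111011101001
→ & → 10101001001000 = 10824
14751 = 11100110011111
→ ^ → 01001111010111 = 5079

5079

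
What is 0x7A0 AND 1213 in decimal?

1184

0x7A0 = 11110100000
1213 = 10010111101
AND → 10010100000 = 1184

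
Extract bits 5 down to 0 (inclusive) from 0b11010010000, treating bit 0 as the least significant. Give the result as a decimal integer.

16

v = 11010010000
Shift right by 0: 11010010000
Mask low 6 bits: 010000 = 16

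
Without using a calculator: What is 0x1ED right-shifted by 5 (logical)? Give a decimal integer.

0x1ED = 111101101
shift right by 5 → 000001111 = 15
(equivalently, floor(493 / 32))

15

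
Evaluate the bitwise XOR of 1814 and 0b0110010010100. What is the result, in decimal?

1814 = 011100010110
b = 110010010100
XOR → 101110000010 = 2946

2946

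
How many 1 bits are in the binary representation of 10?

10 = 1010
Count the 1s: 1 + 1 = 2

2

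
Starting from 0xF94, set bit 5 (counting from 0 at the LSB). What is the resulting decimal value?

4020

x = 111110010100
bit 5 is currently 0; set it via x | (1 << 5) = x | 32
→ 111110110100 = 4020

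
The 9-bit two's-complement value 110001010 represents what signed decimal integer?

pattern = 110001010 (MSB is 1 ⇒ negative)
Invert: 001110101, add 1 → 001110110 = 118, so the value is -118.
(Equivalently: 394 - 2^9 = 394 - 512 = -118.)

-118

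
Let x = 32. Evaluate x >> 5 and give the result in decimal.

32 = 100000
shift right by 5 → 000001 = 1
(equivalently, floor(32 / 32))

1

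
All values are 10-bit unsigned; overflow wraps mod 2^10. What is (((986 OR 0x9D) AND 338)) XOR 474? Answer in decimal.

986 = 1111011010
0x9D = 0010011101
→ OR → 1111011111 = 991
338 = 0101010010
→ AND → 0101010010 = 338
474 = 0111011010
→ XOR → 0010001000 = 136

136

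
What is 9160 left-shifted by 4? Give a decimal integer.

9160 = 000010001111001000
shift left by 4 → 100011110010000000 = 146560
(equivalently, 9160 × 2^4 = 9160 × 16)

146560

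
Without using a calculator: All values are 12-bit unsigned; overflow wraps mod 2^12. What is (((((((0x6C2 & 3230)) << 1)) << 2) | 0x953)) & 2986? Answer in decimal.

0x6C2 = 011011000010
3230 = 110010011110
→ & → 010010000010 = 1154
→ << 1 (mod 2^12) → 100100000100 = 2308
→ << 2 (mod 2^12) → 010000010000 = 1040
0x953 = 100101010011
→ | → 110101010011 = 3411
2986 = 101110101010
→ & → 100100000010 = 2306

2306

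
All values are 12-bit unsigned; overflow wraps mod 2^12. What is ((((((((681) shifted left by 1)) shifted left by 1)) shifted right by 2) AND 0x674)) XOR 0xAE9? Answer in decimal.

681 = 001010101001
→ shifted left by 1 (mod 2^12) → 010101010010 = 1362
→ shifted left by 1 (mod 2^12) → 101010100100 = 2724
→ shifted right by 2 → 001010101001 = 681
0x674 = 011001110100
→ AND → 001000100000 = 544
0xAE9 = 101011101001
→ XOR → 100011001001 = 2249

2249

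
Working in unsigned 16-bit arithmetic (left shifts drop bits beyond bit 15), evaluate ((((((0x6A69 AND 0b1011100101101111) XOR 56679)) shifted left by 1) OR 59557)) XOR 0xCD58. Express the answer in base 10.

10213

0x6A69 = 0110101001101001
0b1011100101101111 = 1011100101101111
→ AND → 0010100001101001 = 10345
56679 = 1101110101100111
→ XOR → 1111010100001110 = 62734
→ shifted left by 1 (mod 2^16) → 1110101000011100 = 59932
59557 = 1110100010100101
→ OR → 1110101010111101 = 60093
0xCD58 = 1100110101011000
→ XOR → 0010011111100101 = 10213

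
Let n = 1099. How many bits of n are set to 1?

5

1099 = 10001001011
Count the 1s: 1 + 1 + 1 + 1 + 1 = 5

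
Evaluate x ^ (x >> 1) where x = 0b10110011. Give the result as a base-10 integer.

234

x = 10110011 = 179
x>>1 = 01011001
XOR  = 11101010 = 234
(x ^ (x >> 1) gives the standard binary-reflected Gray code of x.)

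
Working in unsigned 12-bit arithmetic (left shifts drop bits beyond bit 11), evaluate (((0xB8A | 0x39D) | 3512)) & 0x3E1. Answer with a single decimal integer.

929

0xB8A = 101110001010
0x39D = 001110011101
→ | → 101110011111 = 2975
3512 = 110110111000
→ | → 111110111111 = 4031
0x3E1 = 001111100001
→ & → 001110100001 = 929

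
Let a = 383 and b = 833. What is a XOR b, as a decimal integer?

383 = 0101111111
833 = 1101000001
XOR → 1000111110 = 574

574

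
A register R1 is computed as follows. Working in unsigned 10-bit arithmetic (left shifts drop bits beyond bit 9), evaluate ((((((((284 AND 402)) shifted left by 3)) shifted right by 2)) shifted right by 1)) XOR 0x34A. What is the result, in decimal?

858

284 = 0100011100
402 = 0110010010
→ AND → 0100010000 = 272
→ shifted left by 3 (mod 2^10) → 0010000000 = 128
→ shifted right by 2 → 0000100000 = 32
→ shifted right by 1 → 0000010000 = 16
0x34A = 1101001010
→ XOR → 1101011010 = 858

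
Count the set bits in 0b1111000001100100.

7

n = 1111000001100100
Count the 1s: 1 + 1 + 1 + 1 + 1 + 1 + 1 = 7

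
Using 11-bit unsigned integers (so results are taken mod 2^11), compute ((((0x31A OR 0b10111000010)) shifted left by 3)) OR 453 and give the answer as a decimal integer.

2005

0x31A = 01100011010
0b10111000010 = 10111000010
→ OR → 11111011010 = 2010
→ shifted left by 3 (mod 2^11) → 11011010000 = 1744
453 = 00111000101
→ OR → 11111010101 = 2005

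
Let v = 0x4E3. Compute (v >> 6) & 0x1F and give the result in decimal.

v = 00010011100011
Shift right by 6: 00010011
Mask low 5 bits: 10011 = 19

19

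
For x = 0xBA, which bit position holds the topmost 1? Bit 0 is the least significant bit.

7

0xBA = 10111010
The topmost 1 is at position 7 (since 2^7 = 128 ≤ 186 < 256).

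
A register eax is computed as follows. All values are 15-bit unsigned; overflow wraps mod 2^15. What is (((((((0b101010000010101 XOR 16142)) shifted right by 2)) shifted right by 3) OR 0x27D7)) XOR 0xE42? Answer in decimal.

10653

0b101010000010101 = 101010000010101
16142 = 011111100001110
→ XOR → 110101100011011 = 27419
→ shifted right by 2 → 001101011000110 = 6854
→ shifted right by 3 → 000001101011000 = 856
0x27D7 = 010011111010111
→ OR → 010011111011111 = 10207
0xE42 = 000111001000010
→ XOR → 010100110011101 = 10653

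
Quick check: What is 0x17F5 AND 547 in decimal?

545

0x17F5 = 1011111110101
547 = 0001000100011
AND → 0001000100001 = 545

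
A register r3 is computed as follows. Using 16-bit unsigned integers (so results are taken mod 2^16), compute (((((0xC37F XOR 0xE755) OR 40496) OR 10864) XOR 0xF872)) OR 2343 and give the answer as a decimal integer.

20271

0xC37F = 1100001101111111
0xE755 = 1110011101010101
→ XOR → 0010010000101010 = 9258
40496 = 1001111000110000
→ OR → 1011111000111010 = 48698
10864 = 0010101001110000
→ OR → 1011111001111010 = 48762
0xF872 = 1111100001110010
→ XOR → 0100011000001000 = 17928
2343 = 0000100100100111
→ OR → 0100111100101111 = 20271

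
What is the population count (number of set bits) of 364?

5

364 = 101101100
Count the 1s: 1 + 1 + 1 + 1 + 1 = 5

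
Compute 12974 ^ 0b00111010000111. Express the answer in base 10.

12974 = 11001010101110
b = 00111010000111
XOR → 11110000101001 = 15401

15401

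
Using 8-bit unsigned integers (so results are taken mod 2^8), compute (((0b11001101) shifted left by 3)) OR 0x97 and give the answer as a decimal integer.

0b11001101 = 11001101
→ shifted left by 3 (mod 2^8) → 01101000 = 104
0x97 = 10010111
→ OR → 11111111 = 255

255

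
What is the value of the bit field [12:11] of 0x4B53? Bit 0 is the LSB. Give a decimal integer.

v = 100101101010011
Shift right by 11: 1001
Mask low 2 bits: 01 = 1

1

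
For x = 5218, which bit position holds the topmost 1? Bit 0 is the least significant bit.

5218 = 1010001100010
The topmost 1 is at position 12 (since 2^12 = 4096 ≤ 5218 < 8192).

12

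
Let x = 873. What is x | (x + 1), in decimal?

x = 1101101001 = 873
x + 1 = 1101101010
OR    = 1101101011 = 875
(x | (x + 1) sets the lowest cleared bit.)

875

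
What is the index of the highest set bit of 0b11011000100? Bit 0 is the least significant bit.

10

0b11011000100 = 11011000100
The topmost 1 is at position 10 (since 2^10 = 1024 ≤ 1732 < 2048).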